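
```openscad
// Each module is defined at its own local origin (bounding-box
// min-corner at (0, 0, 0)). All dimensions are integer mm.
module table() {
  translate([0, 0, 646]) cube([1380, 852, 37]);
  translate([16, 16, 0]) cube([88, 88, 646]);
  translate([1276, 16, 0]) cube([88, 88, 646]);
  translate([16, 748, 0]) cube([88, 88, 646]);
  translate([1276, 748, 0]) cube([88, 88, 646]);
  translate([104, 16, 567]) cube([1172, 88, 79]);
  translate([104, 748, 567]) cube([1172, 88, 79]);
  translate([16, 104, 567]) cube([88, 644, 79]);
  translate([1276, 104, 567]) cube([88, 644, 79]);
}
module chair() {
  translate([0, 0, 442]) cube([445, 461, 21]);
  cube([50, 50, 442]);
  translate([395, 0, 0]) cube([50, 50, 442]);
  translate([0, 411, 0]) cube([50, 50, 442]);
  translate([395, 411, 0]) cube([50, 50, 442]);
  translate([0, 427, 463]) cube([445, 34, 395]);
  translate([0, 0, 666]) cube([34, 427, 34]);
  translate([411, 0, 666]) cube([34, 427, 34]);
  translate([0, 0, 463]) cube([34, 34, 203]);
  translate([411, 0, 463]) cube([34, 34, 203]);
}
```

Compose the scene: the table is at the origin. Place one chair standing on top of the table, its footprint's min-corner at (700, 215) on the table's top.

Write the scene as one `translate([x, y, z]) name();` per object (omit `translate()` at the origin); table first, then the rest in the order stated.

table();
translate([700, 215, 683]) chair();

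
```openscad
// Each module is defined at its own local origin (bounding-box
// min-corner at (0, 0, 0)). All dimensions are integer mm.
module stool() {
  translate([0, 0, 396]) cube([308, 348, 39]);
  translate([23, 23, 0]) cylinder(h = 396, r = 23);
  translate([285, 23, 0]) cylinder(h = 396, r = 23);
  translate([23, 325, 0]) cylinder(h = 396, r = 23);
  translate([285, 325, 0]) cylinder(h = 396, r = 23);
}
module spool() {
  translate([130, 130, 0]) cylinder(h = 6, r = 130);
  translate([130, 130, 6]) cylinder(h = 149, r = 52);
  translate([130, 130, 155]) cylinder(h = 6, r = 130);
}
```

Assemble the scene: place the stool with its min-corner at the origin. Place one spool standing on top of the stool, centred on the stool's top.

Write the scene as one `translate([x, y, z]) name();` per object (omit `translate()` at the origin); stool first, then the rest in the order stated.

stool();
translate([24, 44, 435]) spool();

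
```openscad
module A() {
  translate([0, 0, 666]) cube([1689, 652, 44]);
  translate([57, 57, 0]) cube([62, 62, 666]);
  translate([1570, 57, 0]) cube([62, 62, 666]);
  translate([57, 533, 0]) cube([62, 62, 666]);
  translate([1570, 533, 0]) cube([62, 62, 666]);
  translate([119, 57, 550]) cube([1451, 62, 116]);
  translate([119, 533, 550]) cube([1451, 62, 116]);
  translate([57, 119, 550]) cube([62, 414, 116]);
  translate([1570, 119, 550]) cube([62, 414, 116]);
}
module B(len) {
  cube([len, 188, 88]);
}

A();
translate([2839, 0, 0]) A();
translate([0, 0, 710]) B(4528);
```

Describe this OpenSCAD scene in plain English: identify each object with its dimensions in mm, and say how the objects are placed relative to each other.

A is a table with a 1689×652 mm rectangular top, 44 mm thick, top surface at z = 710 mm, supported by four 62×62 mm square legs, each inset 57 mm from the nearest pair of top edges, running from the floor. Four apron rails, 62 mm thick and 116 mm tall, run between adjacent legs with their top edges flush with the underside of the top and their outer faces flush with the legs' outer faces.

B is a rectangular beam 4528 mm long (x), 188 mm deep (y), 88 mm thick (z).

The beam spans the tops of two tables placed 1150 mm apart, resting at z = 710 mm.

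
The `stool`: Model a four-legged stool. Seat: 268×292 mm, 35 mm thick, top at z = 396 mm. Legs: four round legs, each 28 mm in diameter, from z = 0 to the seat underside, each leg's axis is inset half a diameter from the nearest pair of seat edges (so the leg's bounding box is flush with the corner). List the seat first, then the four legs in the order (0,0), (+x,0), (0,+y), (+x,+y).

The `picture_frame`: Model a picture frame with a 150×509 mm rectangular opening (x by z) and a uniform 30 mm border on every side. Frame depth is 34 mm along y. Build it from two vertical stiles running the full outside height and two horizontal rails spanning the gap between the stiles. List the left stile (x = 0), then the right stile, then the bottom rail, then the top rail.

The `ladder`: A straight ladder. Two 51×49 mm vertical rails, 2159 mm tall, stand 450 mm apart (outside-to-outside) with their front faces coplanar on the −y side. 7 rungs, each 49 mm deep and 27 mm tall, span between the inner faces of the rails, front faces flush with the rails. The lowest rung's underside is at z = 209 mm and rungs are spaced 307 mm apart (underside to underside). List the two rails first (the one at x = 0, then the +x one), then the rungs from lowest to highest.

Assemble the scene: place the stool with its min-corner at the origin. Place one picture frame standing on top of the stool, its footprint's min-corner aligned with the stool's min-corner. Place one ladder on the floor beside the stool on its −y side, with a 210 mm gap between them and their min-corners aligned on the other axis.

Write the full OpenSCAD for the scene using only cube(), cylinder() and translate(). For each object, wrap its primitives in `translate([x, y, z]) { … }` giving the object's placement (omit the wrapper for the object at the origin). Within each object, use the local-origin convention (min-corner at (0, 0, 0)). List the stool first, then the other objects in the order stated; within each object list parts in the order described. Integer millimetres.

translate([0, 0, 361]) cube([268, 292, 35]);
translate([14, 14, 0]) cylinder(h = 361, r = 14);
translate([254, 14, 0]) cylinder(h = 361, r = 14);
translate([14, 278, 0]) cylinder(h = 361, r = 14);
translate([254, 278, 0]) cylinder(h = 361, r = 14);
translate([0, 0, 396]) {
  cube([30, 34, 569]);
  translate([180, 0, 0]) cube([30, 34, 569]);
  translate([30, 0, 0]) cube([150, 34, 30]);
  translate([30, 0, 539]) cube([150, 34, 30]);
}
translate([0, -259, 0]) {
  cube([51, 49, 2159]);
  translate([399, 0, 0]) cube([51, 49, 2159]);
  translate([51, 0, 209]) cube([348, 49, 27]);
  translate([51, 0, 516]) cube([348, 49, 27]);
  translate([51, 0, 823]) cube([348, 49, 27]);
  translate([51, 0, 1130]) cube([348, 49, 27]);
  translate([51, 0, 1437]) cube([348, 49, 27]);
  translate([51, 0, 1744]) cube([348, 49, 27]);
  translate([51, 0, 2051]) cube([348, 49, 27]);
}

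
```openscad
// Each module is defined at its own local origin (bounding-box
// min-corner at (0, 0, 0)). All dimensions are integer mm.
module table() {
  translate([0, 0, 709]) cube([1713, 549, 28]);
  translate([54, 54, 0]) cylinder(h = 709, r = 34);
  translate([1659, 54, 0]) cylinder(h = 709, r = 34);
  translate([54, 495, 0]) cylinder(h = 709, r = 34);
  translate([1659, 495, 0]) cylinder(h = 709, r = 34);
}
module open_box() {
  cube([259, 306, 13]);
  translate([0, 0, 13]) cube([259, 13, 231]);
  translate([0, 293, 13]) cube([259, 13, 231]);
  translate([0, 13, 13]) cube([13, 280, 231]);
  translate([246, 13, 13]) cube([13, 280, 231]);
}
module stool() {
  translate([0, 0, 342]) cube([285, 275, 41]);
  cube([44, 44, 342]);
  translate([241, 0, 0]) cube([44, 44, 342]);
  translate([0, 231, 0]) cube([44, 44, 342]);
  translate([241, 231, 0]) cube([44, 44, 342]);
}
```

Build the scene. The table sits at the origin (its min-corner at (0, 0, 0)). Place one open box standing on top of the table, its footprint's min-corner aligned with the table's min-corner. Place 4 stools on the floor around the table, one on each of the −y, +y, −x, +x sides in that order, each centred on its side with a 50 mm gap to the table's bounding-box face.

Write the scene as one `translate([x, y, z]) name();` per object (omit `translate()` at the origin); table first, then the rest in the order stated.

table();
translate([0, 0, 737]) open_box();
translate([714, -325, 0]) stool();
translate([714, 599, 0]) stool();
translate([-335, 137, 0]) stool();
translate([1763, 137, 0]) stool();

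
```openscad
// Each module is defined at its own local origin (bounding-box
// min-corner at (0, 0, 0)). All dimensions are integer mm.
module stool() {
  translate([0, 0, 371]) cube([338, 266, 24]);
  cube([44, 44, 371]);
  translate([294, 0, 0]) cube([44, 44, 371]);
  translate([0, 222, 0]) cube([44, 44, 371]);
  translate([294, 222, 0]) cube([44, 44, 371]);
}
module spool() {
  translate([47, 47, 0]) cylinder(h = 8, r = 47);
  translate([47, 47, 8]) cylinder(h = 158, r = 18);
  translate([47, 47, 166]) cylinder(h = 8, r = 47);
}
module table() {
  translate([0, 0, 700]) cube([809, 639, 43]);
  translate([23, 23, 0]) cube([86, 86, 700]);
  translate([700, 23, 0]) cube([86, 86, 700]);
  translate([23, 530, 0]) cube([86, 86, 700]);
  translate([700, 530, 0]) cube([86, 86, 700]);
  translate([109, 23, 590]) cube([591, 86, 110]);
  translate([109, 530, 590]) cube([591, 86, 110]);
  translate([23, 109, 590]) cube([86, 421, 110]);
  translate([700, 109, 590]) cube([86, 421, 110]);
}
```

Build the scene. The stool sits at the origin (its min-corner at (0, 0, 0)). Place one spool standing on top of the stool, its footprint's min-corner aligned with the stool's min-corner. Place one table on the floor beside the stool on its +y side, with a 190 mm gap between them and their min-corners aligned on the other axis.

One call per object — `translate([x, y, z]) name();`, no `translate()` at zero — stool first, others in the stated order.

stool();
translate([0, 0, 395]) spool();
translate([0, 456, 0]) table();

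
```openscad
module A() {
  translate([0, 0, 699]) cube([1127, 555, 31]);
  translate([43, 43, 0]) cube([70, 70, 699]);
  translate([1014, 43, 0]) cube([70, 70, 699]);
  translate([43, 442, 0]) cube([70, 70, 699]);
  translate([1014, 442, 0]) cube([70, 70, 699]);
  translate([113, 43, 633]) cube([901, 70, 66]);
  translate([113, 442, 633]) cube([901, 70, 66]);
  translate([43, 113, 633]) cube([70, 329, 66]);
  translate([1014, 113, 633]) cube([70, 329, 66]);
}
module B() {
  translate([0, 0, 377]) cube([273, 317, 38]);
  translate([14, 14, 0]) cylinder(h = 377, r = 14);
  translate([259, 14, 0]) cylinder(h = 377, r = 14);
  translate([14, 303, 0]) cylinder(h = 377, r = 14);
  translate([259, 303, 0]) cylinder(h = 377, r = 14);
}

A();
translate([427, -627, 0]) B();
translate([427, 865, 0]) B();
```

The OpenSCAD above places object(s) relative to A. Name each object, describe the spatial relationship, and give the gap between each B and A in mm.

A is a table. B is a stool. Two stools sit around the table at the −y, +y sides. The gap between each stool and the table is 310 mm.

Each stool's nearest face is 310 mm from the table's bounding box.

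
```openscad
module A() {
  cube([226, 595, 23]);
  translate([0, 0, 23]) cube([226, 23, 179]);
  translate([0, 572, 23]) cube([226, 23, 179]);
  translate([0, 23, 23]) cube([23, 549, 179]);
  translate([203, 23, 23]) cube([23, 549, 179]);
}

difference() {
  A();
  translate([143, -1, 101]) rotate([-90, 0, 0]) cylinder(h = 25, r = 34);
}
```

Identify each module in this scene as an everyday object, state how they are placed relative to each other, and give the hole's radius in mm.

The subtracted cylinder has r = 34 mm.

A is an open box. The open box has a circular hole through its front wall. The hole's radius is 34 mm.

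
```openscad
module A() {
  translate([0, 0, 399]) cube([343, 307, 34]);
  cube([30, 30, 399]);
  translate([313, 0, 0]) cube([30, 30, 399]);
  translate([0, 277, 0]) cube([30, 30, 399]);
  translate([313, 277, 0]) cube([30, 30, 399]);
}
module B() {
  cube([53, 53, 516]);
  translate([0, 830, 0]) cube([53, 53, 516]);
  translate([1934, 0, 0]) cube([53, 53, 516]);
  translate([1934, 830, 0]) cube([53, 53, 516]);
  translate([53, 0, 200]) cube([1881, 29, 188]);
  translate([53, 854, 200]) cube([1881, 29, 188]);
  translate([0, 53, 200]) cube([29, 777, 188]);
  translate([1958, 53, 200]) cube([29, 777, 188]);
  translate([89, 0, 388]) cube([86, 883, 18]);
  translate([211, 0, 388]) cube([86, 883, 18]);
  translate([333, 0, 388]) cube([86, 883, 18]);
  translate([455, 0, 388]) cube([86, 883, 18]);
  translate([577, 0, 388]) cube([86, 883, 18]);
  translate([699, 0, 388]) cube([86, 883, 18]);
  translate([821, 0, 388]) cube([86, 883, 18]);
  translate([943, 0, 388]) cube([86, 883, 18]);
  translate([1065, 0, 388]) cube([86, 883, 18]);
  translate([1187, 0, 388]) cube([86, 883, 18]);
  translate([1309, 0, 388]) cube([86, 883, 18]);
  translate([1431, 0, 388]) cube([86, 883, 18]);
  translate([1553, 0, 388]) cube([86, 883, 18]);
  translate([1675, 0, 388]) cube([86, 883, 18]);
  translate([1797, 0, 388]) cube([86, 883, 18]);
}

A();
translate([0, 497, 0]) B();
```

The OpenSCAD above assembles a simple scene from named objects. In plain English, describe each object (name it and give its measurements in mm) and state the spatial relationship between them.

A is a four-legged stool. The seat is 343×307 mm, 34 mm thick, top at z = 433 mm. It stands on four square legs, each 30×30 mm in cross-section, from z = 0 to the seat underside, each flush with a corner of the seat.

B is a bed frame 1987 mm long (x) by 883 mm wide (y). Four 53×53 mm corner posts, 516 mm tall, at the corners of the footprint. Four rails of 29 mm thickness and 188 mm height run between adjacent posts with their undersides at z = 200 mm, their outer faces flush with the outside of the frame (the two x-running rails run between the posts' inner faces; the two y-running rails run between the posts' inner faces). 15 slats, each 86 mm wide (x) and 18 mm thick, lie across the top of the two x-running rails, running the full 883 mm width of the frame in y; the slats are evenly spaced along x between the inner faces of the end posts with equal gaps (rounded down to the nearest mm) at the −x end and between each pair — any rounding remainder accumulates at the +x end.

The bed frame is on the floor beside the stool on its +y side.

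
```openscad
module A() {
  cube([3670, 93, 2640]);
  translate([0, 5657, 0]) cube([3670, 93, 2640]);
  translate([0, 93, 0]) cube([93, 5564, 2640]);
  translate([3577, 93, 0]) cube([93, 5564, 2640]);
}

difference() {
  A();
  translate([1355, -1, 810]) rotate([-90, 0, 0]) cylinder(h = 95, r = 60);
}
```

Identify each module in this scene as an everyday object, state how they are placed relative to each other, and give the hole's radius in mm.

A is a house frame. The house frame has a circular hole through its front wall. The hole's radius is 60 mm.

The subtracted cylinder has r = 60 mm.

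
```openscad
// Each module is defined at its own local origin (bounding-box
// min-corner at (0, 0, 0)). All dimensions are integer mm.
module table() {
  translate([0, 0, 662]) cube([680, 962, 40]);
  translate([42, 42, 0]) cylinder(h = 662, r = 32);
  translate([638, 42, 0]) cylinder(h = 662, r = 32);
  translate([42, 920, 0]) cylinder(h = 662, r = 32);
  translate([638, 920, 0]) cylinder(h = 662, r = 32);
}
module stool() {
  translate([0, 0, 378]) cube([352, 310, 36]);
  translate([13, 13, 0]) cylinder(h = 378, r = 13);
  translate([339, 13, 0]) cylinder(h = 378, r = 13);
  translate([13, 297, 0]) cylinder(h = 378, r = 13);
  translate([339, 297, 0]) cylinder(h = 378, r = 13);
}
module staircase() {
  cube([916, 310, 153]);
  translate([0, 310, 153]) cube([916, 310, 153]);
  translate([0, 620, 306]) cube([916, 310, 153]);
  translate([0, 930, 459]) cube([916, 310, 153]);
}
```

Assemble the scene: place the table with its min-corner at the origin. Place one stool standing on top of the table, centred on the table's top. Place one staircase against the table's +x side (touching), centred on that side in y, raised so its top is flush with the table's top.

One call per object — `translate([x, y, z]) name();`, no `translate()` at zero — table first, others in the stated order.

table();
translate([164, 326, 702]) stool();
translate([680, -139, 90]) staircase();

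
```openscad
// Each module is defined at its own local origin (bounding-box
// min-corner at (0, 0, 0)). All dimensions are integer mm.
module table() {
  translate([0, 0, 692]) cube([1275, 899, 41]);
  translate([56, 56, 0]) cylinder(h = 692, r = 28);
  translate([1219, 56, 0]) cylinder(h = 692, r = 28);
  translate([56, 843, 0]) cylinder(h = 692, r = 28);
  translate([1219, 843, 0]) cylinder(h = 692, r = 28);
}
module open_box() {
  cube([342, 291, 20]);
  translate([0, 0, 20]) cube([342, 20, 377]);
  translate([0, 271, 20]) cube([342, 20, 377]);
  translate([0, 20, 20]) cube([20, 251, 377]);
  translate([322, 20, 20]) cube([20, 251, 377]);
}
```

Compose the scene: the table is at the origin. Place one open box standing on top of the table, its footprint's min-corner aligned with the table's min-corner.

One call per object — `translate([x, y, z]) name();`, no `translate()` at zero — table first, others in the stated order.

table();
translate([0, 0, 733]) open_box();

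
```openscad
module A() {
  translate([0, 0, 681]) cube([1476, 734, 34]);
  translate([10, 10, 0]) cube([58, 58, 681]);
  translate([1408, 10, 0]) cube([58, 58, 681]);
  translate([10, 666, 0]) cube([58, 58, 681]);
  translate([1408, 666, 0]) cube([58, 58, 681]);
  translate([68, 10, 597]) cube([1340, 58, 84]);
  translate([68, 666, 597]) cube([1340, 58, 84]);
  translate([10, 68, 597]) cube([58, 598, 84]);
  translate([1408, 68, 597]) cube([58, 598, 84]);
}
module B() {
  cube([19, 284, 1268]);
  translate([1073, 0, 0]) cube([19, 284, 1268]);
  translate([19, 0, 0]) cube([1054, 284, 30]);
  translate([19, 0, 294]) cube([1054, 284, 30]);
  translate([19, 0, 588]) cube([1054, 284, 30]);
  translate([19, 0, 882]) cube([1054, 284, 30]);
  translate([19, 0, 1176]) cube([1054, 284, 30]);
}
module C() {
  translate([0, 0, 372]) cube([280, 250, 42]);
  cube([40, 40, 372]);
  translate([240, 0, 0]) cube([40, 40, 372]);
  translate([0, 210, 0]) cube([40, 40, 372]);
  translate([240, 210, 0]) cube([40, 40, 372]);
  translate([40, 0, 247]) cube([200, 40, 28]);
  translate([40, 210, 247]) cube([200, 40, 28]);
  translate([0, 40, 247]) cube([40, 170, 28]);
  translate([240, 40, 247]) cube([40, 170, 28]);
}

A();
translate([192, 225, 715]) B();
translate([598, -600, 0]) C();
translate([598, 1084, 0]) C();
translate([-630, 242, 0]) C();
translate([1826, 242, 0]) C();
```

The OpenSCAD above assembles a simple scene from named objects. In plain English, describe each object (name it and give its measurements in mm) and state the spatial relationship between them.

A is a table with a 1476×734 mm rectangular top, 34 mm thick, top surface at z = 715 mm, supported by four 58×58 mm square legs, each inset 10 mm from the nearest pair of top edges, running from the floor. Four apron rails, 58 mm thick and 84 mm tall, run between adjacent legs with their top edges flush with the underside of the top and their outer faces flush with the legs' outer faces.

B is a bookshelf 1092 mm wide overall, 284 mm deep and 1268 mm tall. The two sides are 19 mm thick vertical panels. 5 horizontal shelves of 30 mm thickness span between the inner faces of the sides; the lowest shelf sits on the floor and shelves are stacked with a clear vertical gap of 264 mm between each pair.

C is a four-legged stool. The seat is 280×250 mm, 42 mm thick, top at z = 414 mm. It stands on four square legs, each 40×40 mm in cross-section, from z = 0 to the seat underside, each flush with a corner of the seat. Four stretchers, 40 mm wide and 28 mm tall, connect adjacent legs with their undersides at z = 247 mm, each running between the inner faces of the legs it joins and aligned with the legs' outer faces on the other axis.

The bookshelf is on top of the table, centred. Four stools sit around the table at the −y, +y, −x, +x sides.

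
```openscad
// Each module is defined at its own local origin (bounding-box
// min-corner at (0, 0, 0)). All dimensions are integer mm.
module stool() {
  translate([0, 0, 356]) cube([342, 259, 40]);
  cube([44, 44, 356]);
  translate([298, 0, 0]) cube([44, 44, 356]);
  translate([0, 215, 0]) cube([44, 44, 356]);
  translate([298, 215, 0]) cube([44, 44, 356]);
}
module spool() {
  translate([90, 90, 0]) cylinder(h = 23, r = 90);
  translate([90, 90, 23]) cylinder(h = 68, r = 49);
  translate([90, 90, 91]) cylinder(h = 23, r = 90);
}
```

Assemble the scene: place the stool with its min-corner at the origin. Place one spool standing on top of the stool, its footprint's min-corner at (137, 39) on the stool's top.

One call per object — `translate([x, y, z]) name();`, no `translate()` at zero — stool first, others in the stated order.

stool();
translate([137, 39, 396]) spool();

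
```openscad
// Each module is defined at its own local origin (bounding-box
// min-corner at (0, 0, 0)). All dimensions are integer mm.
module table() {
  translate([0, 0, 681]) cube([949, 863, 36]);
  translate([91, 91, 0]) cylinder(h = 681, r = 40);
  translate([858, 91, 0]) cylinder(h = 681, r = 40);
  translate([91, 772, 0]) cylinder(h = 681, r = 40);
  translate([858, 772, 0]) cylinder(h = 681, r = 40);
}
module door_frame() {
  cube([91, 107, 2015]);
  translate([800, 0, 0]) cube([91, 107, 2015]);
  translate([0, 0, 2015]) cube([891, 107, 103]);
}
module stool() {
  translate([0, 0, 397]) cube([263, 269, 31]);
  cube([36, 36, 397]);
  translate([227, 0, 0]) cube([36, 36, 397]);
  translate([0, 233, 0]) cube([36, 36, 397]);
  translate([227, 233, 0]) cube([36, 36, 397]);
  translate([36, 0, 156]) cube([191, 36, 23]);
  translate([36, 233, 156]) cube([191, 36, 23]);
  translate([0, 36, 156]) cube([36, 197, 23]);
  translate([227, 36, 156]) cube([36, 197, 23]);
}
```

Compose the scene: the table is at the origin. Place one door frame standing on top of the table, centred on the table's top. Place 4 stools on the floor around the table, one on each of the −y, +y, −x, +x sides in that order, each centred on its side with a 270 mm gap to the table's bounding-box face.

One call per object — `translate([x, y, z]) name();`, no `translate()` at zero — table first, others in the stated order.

table();
translate([29, 378, 717]) door_frame();
translate([343, -539, 0]) stool();
translate([343, 1133, 0]) stool();
translate([-533, 297, 0]) stool();
translate([1219, 297, 0]) stool();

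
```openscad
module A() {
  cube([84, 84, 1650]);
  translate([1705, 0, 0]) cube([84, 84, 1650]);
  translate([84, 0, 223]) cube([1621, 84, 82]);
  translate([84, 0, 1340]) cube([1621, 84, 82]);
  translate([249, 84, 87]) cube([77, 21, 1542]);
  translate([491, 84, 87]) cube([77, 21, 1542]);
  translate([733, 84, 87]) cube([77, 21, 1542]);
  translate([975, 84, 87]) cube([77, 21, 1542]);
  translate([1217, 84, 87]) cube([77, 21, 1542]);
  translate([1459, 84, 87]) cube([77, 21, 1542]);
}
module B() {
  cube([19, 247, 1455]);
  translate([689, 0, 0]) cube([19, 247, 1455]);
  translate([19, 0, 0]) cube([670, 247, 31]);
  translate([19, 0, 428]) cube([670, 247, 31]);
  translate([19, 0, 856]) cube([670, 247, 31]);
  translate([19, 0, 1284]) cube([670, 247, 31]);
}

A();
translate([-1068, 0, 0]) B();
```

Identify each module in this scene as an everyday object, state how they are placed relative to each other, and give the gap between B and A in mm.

The bookshelf's nearest face is 360 mm from the fence section's −x face.

A is a fence section. B is a bookshelf. The bookshelf is on the floor beside the fence section on its −x side. The gap between the bookshelf and the fence section is 360 mm.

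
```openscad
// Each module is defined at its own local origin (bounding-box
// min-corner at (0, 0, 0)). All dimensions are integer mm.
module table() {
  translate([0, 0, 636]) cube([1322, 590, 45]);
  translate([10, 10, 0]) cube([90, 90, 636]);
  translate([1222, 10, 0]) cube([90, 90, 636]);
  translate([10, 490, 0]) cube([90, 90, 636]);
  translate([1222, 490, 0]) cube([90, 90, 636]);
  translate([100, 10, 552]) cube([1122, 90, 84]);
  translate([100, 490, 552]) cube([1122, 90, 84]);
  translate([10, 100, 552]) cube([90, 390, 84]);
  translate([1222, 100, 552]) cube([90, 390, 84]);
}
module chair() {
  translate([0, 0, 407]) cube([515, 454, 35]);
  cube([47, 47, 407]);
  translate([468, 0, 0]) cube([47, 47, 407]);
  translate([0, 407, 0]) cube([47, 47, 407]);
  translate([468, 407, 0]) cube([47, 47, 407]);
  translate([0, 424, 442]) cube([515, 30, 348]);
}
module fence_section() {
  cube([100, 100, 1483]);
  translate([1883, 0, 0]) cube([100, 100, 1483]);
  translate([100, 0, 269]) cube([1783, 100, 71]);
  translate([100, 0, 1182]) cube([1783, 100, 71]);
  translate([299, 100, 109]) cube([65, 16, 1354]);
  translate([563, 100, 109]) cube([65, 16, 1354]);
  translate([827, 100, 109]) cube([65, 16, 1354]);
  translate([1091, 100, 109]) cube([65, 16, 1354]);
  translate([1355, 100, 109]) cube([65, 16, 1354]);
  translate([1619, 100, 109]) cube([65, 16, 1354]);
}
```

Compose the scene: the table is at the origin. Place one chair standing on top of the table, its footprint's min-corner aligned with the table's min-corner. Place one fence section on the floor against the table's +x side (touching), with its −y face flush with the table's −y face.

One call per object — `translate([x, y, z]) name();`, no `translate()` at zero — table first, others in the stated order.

table();
translate([0, 0, 681]) chair();
translate([1322, 0, 0]) fence_section();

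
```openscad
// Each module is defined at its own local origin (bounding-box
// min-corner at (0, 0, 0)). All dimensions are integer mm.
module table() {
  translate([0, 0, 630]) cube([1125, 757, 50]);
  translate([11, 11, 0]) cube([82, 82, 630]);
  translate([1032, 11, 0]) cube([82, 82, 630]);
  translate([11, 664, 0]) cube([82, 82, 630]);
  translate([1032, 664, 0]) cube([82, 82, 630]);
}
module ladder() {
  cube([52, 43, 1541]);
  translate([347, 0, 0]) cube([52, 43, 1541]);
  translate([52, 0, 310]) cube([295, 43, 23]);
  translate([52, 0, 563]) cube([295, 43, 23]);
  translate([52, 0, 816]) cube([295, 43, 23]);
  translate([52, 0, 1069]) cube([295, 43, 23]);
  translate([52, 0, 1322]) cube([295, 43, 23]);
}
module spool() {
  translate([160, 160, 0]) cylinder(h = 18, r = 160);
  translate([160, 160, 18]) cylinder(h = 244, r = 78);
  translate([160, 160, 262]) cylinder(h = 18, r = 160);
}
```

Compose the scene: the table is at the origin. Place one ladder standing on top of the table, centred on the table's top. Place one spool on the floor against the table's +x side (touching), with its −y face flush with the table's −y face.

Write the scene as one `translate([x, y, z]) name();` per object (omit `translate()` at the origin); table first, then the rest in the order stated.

table();
translate([363, 357, 680]) ladder();
translate([1125, 0, 0]) spool();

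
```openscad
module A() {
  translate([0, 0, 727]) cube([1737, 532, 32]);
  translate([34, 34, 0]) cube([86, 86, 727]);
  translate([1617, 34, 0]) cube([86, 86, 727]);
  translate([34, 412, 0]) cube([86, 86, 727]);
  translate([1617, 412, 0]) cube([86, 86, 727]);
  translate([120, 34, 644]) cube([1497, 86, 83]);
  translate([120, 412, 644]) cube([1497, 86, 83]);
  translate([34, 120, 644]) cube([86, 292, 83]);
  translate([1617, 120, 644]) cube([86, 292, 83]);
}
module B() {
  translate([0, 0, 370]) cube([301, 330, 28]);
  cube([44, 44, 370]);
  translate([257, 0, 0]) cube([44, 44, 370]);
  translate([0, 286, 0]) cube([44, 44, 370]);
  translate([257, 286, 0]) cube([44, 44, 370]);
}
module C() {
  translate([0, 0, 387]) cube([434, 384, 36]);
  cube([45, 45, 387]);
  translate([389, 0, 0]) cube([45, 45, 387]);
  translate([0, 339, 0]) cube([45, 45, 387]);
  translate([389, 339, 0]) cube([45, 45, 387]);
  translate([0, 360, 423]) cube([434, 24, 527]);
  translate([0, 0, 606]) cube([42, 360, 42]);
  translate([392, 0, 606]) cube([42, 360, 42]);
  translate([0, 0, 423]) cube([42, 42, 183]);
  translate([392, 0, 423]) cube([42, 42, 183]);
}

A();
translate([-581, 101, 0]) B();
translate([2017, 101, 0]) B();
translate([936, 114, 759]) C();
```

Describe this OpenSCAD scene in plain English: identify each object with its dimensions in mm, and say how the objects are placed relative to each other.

A is a table: top 1737 mm (x) × 532 mm (y), 32 mm thick, upper face at z = 759 mm, on four 86×86 mm square legs, each inset 34 mm from the nearest pair of top edges, running from z = 0 to the bottom of the top. Four apron rails, 86 mm thick and 83 mm tall, run between adjacent legs with their top edges flush with the underside of the top and their outer faces flush with the legs' outer faces.

B is a simple wooden stool: a rectangular seat 301 mm (x) by 330 mm (y), 28 mm thick, top face at z = 398 mm, on four square legs, each 44×44 mm in cross-section. The legs rest on z = 0, each flush with a corner of the seat.

C is a chair. The seat is a 434×384×36 mm slab with its top at z = 423 mm, on four 45×45 mm corner legs (flush with the seat edges, standing on z = 0). A flat backrest 24 mm thick, 527 mm tall, spans the full seat width and rises from the seat top along its +y edge, rear face flush with the rear of the seat. Two armrests of 42×42 mm section run along each side from the seat's front edge to the front of the backrest, top faces 225 mm above the seat top and outer faces flush with the seat's x-edges; a 42×42 mm post under the front of each armrest stands on the seat at the front corner.

Two stools sit around the table at the −x, +x sides. The chair is on top of the table.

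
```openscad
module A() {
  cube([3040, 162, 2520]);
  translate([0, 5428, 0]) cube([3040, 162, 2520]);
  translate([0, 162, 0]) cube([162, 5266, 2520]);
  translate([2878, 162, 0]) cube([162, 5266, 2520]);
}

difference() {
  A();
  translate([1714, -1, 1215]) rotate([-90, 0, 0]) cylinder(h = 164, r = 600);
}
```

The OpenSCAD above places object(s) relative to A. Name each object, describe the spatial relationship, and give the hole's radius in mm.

A is a house frame. The house frame has a circular hole through its front wall. The hole's radius is 600 mm.

The subtracted cylinder has r = 600 mm.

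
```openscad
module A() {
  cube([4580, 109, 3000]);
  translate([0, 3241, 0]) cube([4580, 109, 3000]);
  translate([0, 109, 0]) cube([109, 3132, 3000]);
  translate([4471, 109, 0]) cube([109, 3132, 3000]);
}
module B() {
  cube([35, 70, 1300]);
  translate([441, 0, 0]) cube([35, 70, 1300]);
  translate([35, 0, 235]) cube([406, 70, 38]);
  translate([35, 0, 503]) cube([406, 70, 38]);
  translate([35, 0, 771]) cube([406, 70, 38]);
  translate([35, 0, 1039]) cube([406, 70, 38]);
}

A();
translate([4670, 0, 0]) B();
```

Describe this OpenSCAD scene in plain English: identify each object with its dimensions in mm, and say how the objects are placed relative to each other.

A is a box-shaped house frame (walls only): outside footprint 4580×3350 mm, wall height 3000 mm, wall thickness 109 mm. The two y-facing walls run the full x-width; the two x-facing walls fit between the inner faces of the y-facing walls.

B is a straight ladder. Two 35×70 mm vertical rails, 1300 mm tall, stand 476 mm apart (outside-to-outside) with their front faces coplanar on the −y side. 4 rungs, each 70 mm deep and 38 mm tall, span between the inner faces of the rails, front faces flush with the rails. The lowest rung's underside is at z = 235 mm and rungs are spaced 268 mm apart (underside to underside).

The ladder is on the floor beside the house frame on its +x side.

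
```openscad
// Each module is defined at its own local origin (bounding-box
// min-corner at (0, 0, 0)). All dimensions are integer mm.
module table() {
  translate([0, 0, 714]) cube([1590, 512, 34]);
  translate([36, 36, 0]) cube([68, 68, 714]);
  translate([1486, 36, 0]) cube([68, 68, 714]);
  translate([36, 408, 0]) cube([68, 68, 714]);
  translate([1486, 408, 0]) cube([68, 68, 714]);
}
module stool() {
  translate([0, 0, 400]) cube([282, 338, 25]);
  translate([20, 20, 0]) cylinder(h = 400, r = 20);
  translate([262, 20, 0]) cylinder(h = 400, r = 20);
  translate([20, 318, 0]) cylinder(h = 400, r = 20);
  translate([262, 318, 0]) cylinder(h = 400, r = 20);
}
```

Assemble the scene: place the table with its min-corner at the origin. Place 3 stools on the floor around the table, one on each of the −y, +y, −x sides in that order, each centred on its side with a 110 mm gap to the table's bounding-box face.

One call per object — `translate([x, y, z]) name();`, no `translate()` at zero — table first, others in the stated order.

table();
translate([654, -448, 0]) stool();
translate([654, 622, 0]) stool();
translate([-392, 87, 0]) stool();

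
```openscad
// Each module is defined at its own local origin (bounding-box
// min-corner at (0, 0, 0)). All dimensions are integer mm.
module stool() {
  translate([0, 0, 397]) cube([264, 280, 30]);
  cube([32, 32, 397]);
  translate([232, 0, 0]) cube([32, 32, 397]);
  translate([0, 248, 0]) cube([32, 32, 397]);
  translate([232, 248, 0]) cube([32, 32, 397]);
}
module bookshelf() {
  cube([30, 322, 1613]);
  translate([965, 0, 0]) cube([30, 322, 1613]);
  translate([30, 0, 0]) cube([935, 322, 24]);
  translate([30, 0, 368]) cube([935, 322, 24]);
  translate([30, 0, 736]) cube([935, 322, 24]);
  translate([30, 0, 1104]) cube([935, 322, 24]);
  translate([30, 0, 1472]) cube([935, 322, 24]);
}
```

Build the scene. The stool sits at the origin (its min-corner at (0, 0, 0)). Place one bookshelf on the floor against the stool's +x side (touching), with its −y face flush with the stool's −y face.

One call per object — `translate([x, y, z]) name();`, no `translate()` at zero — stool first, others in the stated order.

stool();
translate([264, 0, 0]) bookshelf();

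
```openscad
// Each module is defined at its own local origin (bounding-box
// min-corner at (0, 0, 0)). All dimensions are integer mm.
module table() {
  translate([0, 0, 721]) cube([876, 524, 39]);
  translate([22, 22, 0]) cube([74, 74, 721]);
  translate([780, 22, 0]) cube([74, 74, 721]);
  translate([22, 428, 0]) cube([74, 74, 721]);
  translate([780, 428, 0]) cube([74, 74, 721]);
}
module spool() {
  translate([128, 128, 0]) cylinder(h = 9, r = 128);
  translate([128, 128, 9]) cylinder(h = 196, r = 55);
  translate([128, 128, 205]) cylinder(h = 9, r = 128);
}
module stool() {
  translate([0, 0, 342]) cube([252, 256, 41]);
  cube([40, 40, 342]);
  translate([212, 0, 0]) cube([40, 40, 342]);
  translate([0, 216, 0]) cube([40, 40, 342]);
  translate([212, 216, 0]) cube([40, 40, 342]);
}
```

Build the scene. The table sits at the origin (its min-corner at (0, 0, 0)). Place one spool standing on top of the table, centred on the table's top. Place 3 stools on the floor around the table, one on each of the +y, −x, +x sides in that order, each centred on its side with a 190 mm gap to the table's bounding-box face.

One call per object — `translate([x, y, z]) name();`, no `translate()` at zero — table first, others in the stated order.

table();
translate([310, 134, 760]) spool();
translate([312, 714, 0]) stool();
translate([-442, 134, 0]) stool();
translate([1066, 134, 0]) stool();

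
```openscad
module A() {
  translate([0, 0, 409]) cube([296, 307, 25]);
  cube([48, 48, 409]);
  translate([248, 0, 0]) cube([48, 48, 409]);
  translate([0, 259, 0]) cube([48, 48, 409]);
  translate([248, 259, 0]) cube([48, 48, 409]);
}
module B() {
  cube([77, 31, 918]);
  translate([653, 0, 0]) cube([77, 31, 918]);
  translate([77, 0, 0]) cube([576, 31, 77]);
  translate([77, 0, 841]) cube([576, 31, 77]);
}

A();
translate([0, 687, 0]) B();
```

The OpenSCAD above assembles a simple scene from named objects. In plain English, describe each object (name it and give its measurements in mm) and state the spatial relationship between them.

A is a simple wooden stool: a rectangular seat 296 mm (x) by 307 mm (y), 25 mm thick, top face at z = 434 mm, on four square legs, each 48×48 mm in cross-section. The legs rest on z = 0, each flush with a corner of the seat.

B is a rectangular picture frame lying in the x–z plane (depth along y). The opening is 576 mm wide (x) by 764 mm tall (z), surrounded by a border 77 mm wide on all four sides. The frame is 31 mm deep and is made of two full-height vertical stiles with two horizontal rails fitted between them.

The picture frame is on the floor beside the stool on its +y side.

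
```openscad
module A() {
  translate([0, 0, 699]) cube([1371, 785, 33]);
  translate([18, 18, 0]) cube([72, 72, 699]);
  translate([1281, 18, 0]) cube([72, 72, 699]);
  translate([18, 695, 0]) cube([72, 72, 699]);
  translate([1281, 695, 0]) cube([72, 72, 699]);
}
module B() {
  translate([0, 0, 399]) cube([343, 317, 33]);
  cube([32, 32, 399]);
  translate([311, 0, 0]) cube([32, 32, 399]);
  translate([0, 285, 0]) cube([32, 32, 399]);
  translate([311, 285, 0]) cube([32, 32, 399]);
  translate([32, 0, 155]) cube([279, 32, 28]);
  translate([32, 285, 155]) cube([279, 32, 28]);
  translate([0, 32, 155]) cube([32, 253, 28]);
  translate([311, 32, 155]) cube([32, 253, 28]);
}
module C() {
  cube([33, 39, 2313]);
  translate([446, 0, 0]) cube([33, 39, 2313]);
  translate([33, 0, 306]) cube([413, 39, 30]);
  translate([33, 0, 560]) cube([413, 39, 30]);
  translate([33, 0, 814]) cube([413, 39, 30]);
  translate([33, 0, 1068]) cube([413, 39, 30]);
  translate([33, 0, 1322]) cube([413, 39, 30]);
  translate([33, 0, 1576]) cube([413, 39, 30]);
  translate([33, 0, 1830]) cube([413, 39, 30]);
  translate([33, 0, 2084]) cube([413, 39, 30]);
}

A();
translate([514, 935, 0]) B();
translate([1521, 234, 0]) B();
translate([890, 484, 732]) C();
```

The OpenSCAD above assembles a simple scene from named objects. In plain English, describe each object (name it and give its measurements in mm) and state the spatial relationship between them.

A is a rectangular dining table. The top is 1371×785×33 mm with its upper surface at z = 732 mm. It stands on four 72×72 mm square legs, each inset 18 mm from the nearest pair of top edges, running from the floor to the underside of the top.

B is a four-legged stool. The seat is a 343×317×33 mm slab whose top surface is at z = 432 mm; four square legs, each 32×32 mm in cross-section, run from the floor (z = 0) to the underside of the seat, each flush with a corner of the seat. Four stretchers, 32 mm wide and 28 mm tall, connect adjacent legs with their undersides at z = 155 mm, each running between the inner faces of the legs it joins and aligned with the legs' outer faces on the other axis.

C is a straight ladder. Two 33×39 mm vertical rails, 2313 mm tall, stand 479 mm apart (outside-to-outside) with their front faces coplanar on the −y side. 8 rungs, each 39 mm deep and 30 mm tall, span between the inner faces of the rails, front faces flush with the rails. The lowest rung's underside is at z = 306 mm and rungs are spaced 254 mm apart (underside to underside).

Two stools sit around the table at the +y, +x sides. The ladder is on top of the table.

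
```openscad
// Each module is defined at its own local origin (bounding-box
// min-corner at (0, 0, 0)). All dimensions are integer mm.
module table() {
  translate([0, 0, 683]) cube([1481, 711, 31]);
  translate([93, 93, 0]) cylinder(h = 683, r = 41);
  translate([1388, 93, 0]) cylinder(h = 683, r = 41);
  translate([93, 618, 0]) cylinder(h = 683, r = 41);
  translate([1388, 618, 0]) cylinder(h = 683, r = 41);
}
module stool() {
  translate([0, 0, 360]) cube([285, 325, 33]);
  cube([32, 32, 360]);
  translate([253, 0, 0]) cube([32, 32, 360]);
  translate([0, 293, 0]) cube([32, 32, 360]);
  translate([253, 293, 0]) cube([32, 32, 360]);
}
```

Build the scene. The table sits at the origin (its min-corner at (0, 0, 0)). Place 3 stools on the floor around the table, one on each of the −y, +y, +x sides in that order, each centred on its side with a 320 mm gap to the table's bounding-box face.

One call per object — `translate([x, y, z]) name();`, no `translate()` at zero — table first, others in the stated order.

table();
translate([598, -645, 0]) stool();
translate([598, 1031, 0]) stool();
translate([1801, 193, 0]) stool();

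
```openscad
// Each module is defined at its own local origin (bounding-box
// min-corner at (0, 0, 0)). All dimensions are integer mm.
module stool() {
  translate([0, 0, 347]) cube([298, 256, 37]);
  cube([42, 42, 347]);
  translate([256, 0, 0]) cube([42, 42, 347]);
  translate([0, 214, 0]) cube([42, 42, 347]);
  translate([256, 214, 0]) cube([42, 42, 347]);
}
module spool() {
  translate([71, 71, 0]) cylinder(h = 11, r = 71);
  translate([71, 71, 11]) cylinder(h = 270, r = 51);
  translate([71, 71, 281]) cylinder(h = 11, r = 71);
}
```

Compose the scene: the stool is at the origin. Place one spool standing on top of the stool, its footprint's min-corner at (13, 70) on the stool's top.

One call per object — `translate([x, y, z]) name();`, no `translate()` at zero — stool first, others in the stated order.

stool();
translate([13, 70, 384]) spool();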